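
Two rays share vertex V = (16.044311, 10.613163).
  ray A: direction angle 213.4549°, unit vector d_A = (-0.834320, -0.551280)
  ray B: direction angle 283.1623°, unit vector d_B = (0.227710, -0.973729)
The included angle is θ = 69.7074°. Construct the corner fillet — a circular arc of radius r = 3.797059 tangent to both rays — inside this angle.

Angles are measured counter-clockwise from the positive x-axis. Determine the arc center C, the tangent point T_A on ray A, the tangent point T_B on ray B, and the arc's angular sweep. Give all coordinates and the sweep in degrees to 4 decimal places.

center=(13.5886,4.4394) T_A=(11.4953,7.6074) T_B=(17.2859,5.3041) sweep=110.2926

bisector direction at 248.3086° = (-0.369607,-0.929188)
center distance |VC| = r/sin(θ/2) = 3.797059/sin(34.8537°) = 6.644221
C = V + |VC|·bis = (13.5886,4.4394)
T_A = V + ((C−V)·d_A)·d_A = V + 5.4523·d_A = (11.4953,7.6074)
T_B = V + ((C−V)·d_B)·d_B = V + 5.4523·d_B = (17.2859,5.3041)
sweep = 180° − θ = 110.2926°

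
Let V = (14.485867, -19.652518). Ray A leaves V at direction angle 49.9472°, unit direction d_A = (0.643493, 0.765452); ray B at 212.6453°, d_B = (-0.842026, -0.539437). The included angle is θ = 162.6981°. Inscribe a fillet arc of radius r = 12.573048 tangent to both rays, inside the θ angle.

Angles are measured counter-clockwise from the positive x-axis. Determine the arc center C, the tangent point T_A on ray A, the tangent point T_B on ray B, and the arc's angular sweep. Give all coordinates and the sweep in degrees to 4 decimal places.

center=(6.0928,-10.0976) T_A=(15.7168,-18.1883) T_B=(12.8751,-20.6844) sweep=17.3019

bisector direction at 131.2963° = (-0.659952,0.751307)
center distance |VC| = r/sin(θ/2) = 12.573048/sin(81.3491°) = 12.717737
C = V + |VC|·bis = (6.0928,-10.0976)
T_A = V + ((C−V)·d_A)·d_A = V + 1.9129·d_A = (15.7168,-18.1883)
T_B = V + ((C−V)·d_B)·d_B = V + 1.9129·d_B = (12.8751,-20.6844)
sweep = 180° − θ = 17.3019°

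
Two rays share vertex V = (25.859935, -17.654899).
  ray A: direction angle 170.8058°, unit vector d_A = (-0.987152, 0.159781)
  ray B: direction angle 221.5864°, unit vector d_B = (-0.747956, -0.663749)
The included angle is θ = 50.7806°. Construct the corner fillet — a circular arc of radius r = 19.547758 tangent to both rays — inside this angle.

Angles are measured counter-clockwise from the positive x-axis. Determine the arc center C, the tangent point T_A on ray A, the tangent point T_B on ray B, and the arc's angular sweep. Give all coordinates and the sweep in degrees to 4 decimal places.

bisector direction at 196.1961° = (-0.960313,-0.278926)
center distance |VC| = r/sin(θ/2) = 19.547758/sin(25.3903°) = 45.589015
C = V + |VC|·bis = (-17.9198,-30.3708)
T_A = V + ((C−V)·d_A)·d_A = V + 41.1855·d_A = (-14.7964,-11.0742)
T_B = V + ((C−V)·d_B)·d_B = V + 41.1855·d_B = (-4.9450,-44.9917)
sweep = 180° − θ = 129.2194°

center=(-17.9198,-30.3708) T_A=(-14.7964,-11.0742) T_B=(-4.9450,-44.9917) sweep=129.2194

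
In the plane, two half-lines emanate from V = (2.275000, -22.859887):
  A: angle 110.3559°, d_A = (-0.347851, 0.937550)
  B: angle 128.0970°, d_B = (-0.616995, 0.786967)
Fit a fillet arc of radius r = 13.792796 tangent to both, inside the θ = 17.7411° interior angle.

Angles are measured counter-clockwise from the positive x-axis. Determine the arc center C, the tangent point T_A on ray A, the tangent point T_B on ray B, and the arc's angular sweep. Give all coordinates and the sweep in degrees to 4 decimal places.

center=(-41.3981,55.1993) T_A=(-28.4667,59.9971) T_B=(-52.2526,46.6892) sweep=162.2589

bisector direction at 119.2264° = (-0.488263,0.872697)
center distance |VC| = r/sin(θ/2) = 13.792796/sin(8.8705°) = 89.445963
C = V + |VC|·bis = (-41.3981,55.1993)
T_A = V + ((C−V)·d_A)·d_A = V + 88.3761·d_A = (-28.4667,59.9971)
T_B = V + ((C−V)·d_B)·d_B = V + 88.3761·d_B = (-52.2526,46.6892)
sweep = 180° − θ = 162.2589°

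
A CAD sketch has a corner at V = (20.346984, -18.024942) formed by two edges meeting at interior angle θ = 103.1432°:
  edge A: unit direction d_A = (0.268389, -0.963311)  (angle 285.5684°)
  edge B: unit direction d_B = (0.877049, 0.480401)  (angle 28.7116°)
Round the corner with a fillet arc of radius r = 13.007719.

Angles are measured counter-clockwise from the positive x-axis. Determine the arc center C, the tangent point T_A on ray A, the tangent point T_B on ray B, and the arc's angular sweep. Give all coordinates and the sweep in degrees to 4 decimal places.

bisector direction at 337.1400° = (0.921457,-0.388481)
center distance |VC| = r/sin(θ/2) = 13.007719/sin(51.5716°) = 16.604493
C = V + |VC|·bis = (35.6473,-24.4755)
T_A = V + ((C−V)·d_A)·d_A = V + 10.3203·d_A = (23.1168,-27.9666)
T_B = V + ((C−V)·d_B)·d_B = V + 10.3203·d_B = (29.3984,-13.0671)
sweep = 180° − θ = 76.8568°

center=(35.6473,-24.4755) T_A=(23.1168,-27.9666) T_B=(29.3984,-13.0671) sweep=76.8568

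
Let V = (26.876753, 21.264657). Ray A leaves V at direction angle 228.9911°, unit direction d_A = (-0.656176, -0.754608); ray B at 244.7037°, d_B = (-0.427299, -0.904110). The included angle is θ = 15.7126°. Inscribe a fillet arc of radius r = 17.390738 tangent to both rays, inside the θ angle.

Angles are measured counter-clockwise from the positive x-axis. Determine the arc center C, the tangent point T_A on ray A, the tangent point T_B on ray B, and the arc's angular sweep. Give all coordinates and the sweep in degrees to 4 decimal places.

center=(-42.7008,-85.2532) T_A=(-55.8240,-73.8418) T_B=(-26.9776,-92.6842) sweep=164.2874

bisector direction at 236.8474° = (-0.546871,-0.837217)
center distance |VC| = r/sin(θ/2) = 17.390738/sin(7.8563°) = 127.228478
C = V + |VC|·bis = (-42.7008,-85.2532)
T_A = V + ((C−V)·d_A)·d_A = V + 126.0343·d_A = (-55.8240,-73.8418)
T_B = V + ((C−V)·d_B)·d_B = V + 126.0343·d_B = (-26.9776,-92.6842)
sweep = 180° − θ = 164.2874°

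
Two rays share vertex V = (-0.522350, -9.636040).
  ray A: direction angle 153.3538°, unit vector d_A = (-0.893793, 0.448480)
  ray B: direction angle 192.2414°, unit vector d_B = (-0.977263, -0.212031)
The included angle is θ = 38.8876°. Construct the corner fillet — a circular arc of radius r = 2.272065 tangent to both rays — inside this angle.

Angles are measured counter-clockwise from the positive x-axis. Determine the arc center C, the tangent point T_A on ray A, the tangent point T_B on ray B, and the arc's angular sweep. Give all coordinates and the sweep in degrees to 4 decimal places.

center=(-7.2939,-8.7803) T_A=(-6.2750,-6.7495) T_B=(-6.8122,-11.0007) sweep=141.1124

bisector direction at 172.7976° = (-0.992109,0.125375)
center distance |VC| = r/sin(θ/2) = 2.272065/sin(19.4438°) = 6.825435
C = V + |VC|·bis = (-7.2939,-8.7803)
T_A = V + ((C−V)·d_A)·d_A = V + 6.4362·d_A = (-6.2750,-6.7495)
T_B = V + ((C−V)·d_B)·d_B = V + 6.4362·d_B = (-6.8122,-11.0007)
sweep = 180° − θ = 141.1124°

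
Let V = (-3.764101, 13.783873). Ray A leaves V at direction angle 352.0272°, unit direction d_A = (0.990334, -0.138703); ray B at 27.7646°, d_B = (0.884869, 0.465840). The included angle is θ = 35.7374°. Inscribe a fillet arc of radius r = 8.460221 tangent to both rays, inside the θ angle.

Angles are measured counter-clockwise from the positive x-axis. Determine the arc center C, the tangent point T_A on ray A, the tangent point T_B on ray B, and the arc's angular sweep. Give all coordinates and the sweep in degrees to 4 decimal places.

center=(23.3981,18.5224) T_A=(22.2246,10.1440) T_B=(19.4569,26.0086) sweep=144.2626

bisector direction at 9.8959° = (0.985122,0.171859)
center distance |VC| = r/sin(θ/2) = 8.460221/sin(17.8687°) = 27.572387
C = V + |VC|·bis = (23.3981,18.5224)
T_A = V + ((C−V)·d_A)·d_A = V + 26.2424·d_A = (22.2246,10.1440)
T_B = V + ((C−V)·d_B)·d_B = V + 26.2424·d_B = (19.4569,26.0086)
sweep = 180° − θ = 144.2626°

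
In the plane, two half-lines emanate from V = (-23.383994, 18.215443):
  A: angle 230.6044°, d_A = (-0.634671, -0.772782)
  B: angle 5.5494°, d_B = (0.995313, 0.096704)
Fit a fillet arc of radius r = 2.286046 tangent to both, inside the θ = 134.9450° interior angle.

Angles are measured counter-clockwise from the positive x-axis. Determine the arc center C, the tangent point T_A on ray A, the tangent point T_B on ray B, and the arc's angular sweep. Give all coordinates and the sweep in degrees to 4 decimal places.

bisector direction at 298.0769° = (0.470656,-0.882317)
center distance |VC| = r/sin(θ/2) = 2.286046/sin(67.4725°) = 2.474891
C = V + |VC|·bis = (-22.2192,16.0318)
T_A = V + ((C−V)·d_A)·d_A = V + 0.9482·d_A = (-23.9858,17.4827)
T_B = V + ((C−V)·d_B)·d_B = V + 0.9482·d_B = (-22.4402,18.3071)
sweep = 180° − θ = 45.0550°

center=(-22.2192,16.0318) T_A=(-23.9858,17.4827) T_B=(-22.4402,18.3071) sweep=45.0550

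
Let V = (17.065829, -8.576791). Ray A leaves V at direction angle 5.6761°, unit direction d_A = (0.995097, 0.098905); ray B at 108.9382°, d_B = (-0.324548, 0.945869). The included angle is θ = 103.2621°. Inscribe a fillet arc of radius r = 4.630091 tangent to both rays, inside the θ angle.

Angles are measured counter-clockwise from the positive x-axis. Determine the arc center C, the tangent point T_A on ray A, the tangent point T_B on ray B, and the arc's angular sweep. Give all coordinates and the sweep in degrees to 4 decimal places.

center=(20.2556,-3.6068) T_A=(20.7135,-8.2142) T_B=(15.8761,-5.1095) sweep=76.7379

bisector direction at 57.3072° = (0.540135,0.841578)
center distance |VC| = r/sin(θ/2) = 4.630091/sin(51.6311°) = 5.905503
C = V + |VC|·bis = (20.2556,-3.6068)
T_A = V + ((C−V)·d_A)·d_A = V + 3.6657·d_A = (20.7135,-8.2142)
T_B = V + ((C−V)·d_B)·d_B = V + 3.6657·d_B = (15.8761,-5.1095)
sweep = 180° − θ = 76.7379°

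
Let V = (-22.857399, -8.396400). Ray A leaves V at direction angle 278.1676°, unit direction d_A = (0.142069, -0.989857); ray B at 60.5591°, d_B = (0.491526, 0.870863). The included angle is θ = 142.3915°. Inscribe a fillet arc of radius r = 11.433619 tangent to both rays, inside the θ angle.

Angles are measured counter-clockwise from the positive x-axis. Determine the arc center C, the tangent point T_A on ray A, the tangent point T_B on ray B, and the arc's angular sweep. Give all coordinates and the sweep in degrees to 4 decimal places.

center=(-10.9866,-10.6258) T_A=(-22.3043,-12.2502) T_B=(-20.9438,-5.0059) sweep=37.6085

bisector direction at 349.3633° = (0.982817,-0.184580)
center distance |VC| = r/sin(θ/2) = 11.433619/sin(71.1958°) = 12.078294
C = V + |VC|·bis = (-10.9866,-10.6258)
T_A = V + ((C−V)·d_A)·d_A = V + 3.8933·d_A = (-22.3043,-12.2502)
T_B = V + ((C−V)·d_B)·d_B = V + 3.8933·d_B = (-20.9438,-5.0059)
sweep = 180° − θ = 37.6085°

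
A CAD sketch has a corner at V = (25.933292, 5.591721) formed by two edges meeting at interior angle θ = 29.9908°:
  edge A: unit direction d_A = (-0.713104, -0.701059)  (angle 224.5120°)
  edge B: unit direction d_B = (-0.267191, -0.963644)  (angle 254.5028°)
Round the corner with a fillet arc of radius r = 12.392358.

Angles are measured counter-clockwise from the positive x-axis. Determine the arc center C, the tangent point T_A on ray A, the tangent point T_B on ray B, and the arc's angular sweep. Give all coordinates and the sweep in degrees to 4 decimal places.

bisector direction at 239.5074° = (-0.507427,-0.861695)
center distance |VC| = r/sin(θ/2) = 12.392358/sin(14.9954°) = 47.894745
C = V + |VC|·bis = (1.6302,-35.6789)
T_A = V + ((C−V)·d_A)·d_A = V + 46.2638·d_A = (-7.0576,-26.8419)
T_B = V + ((C−V)·d_B)·d_B = V + 46.2638·d_B = (13.5720,-38.9901)
sweep = 180° − θ = 150.0092°

center=(1.6302,-35.6789) T_A=(-7.0576,-26.8419) T_B=(13.5720,-38.9901) sweep=150.0092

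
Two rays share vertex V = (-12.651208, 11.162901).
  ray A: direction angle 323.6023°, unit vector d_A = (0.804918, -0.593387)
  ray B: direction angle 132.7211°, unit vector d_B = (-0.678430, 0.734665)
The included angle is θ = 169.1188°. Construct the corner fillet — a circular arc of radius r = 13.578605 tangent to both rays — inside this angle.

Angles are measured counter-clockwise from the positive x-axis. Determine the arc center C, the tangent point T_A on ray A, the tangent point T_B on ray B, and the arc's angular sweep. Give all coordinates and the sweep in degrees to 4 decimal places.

center=(-3.5529,21.3252) T_A=(-11.6102,10.3955) T_B=(-13.5286,12.1130) sweep=10.8812

bisector direction at 48.1617° = (0.667031,0.745030)
center distance |VC| = r/sin(θ/2) = 13.578605/sin(84.5594°) = 13.640053
C = V + |VC|·bis = (-3.5529,21.3252)
T_A = V + ((C−V)·d_A)·d_A = V + 1.2933·d_A = (-11.6102,10.3955)
T_B = V + ((C−V)·d_B)·d_B = V + 1.2933·d_B = (-13.5286,12.1130)
sweep = 180° − θ = 10.8812°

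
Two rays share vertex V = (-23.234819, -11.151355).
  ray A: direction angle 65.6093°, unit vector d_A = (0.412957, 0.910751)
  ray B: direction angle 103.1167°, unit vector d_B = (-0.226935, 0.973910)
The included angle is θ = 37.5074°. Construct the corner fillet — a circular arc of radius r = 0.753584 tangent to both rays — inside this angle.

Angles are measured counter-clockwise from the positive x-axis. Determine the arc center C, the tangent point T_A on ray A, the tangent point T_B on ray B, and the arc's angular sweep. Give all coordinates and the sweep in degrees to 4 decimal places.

center=(-23.0046,-8.8187) T_A=(-22.3183,-9.1299) T_B=(-23.7385,-8.9897) sweep=142.4926

bisector direction at 84.3630° = (0.098226,0.995164)
center distance |VC| = r/sin(θ/2) = 0.753584/sin(18.7537°) = 2.343958
C = V + |VC|·bis = (-23.0046,-8.8187)
T_A = V + ((C−V)·d_A)·d_A = V + 2.2195·d_A = (-22.3183,-9.1299)
T_B = V + ((C−V)·d_B)·d_B = V + 2.2195·d_B = (-23.7385,-8.9897)
sweep = 180° − θ = 142.4926°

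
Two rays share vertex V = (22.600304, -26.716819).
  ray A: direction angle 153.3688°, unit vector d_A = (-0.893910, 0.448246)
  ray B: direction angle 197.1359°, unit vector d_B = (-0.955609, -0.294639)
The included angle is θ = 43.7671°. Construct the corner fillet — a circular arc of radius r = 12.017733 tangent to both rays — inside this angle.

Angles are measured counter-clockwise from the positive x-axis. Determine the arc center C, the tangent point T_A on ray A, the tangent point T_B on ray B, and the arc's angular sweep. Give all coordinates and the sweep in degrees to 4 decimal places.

center=(-9.5323,-24.0481) T_A=(-4.1454,-13.3054) T_B=(-5.9914,-35.5324) sweep=136.2329

bisector direction at 175.2524° = (-0.996569,0.082767)
center distance |VC| = r/sin(θ/2) = 12.017733/sin(21.8835°) = 32.243208
C = V + |VC|·bis = (-9.5323,-24.0481)
T_A = V + ((C−V)·d_A)·d_A = V + 29.9199·d_A = (-4.1454,-13.3054)
T_B = V + ((C−V)·d_B)·d_B = V + 29.9199·d_B = (-5.9914,-35.5324)
sweep = 180° − θ = 136.2329°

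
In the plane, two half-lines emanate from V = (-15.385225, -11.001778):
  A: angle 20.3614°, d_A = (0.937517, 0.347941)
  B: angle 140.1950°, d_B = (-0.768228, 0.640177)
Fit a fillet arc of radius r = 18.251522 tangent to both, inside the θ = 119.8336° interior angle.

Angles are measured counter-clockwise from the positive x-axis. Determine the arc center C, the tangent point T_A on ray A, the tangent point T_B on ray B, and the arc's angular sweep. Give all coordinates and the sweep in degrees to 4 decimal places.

bisector direction at 80.2782° = (0.168864,0.985639)
center distance |VC| = r/sin(θ/2) = 18.251522/sin(59.9168°) = 21.092748
C = V + |VC|·bis = (-11.8234,9.7881)
T_A = V + ((C−V)·d_A)·d_A = V + 10.5729·d_A = (-5.4730,-7.3230)
T_B = V + ((C−V)·d_B)·d_B = V + 10.5729·d_B = (-23.5076,-4.2333)
sweep = 180° − θ = 60.1664°

center=(-11.8234,9.7881) T_A=(-5.4730,-7.3230) T_B=(-23.5076,-4.2333) sweep=60.1664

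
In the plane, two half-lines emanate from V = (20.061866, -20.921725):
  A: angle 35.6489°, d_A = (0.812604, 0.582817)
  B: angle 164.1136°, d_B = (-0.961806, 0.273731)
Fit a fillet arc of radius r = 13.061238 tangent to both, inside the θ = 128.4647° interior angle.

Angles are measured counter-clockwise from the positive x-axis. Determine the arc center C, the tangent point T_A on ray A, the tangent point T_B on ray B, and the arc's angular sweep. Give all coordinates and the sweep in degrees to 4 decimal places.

center=(17.5730,-6.6335) T_A=(25.1853,-17.2471) T_B=(13.9977,-19.1959) sweep=51.5353

bisector direction at 99.8812° = (-0.171607,0.985166)
center distance |VC| = r/sin(θ/2) = 13.061238/sin(64.2323°) = 14.503392
C = V + |VC|·bis = (17.5730,-6.6335)
T_A = V + ((C−V)·d_A)·d_A = V + 6.3050·d_A = (25.1853,-17.2471)
T_B = V + ((C−V)·d_B)·d_B = V + 6.3050·d_B = (13.9977,-19.1959)
sweep = 180° − θ = 51.5353°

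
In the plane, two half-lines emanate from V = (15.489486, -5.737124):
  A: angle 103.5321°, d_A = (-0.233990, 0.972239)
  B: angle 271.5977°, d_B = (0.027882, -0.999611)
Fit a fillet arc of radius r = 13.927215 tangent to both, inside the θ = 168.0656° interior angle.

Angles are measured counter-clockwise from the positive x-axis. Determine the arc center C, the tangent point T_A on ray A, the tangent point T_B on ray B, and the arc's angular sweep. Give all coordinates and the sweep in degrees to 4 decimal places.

center=(1.6083,-7.5806) T_A=(15.1489,-4.3218) T_B=(15.5301,-7.1923) sweep=11.9344

bisector direction at 187.5649° = (-0.991296,-0.131649)
center distance |VC| = r/sin(θ/2) = 13.927215/sin(84.0328°) = 14.003090
C = V + |VC|·bis = (1.6083,-7.5806)
T_A = V + ((C−V)·d_A)·d_A = V + 1.4557·d_A = (15.1489,-4.3218)
T_B = V + ((C−V)·d_B)·d_B = V + 1.4557·d_B = (15.5301,-7.1923)
sweep = 180° − θ = 11.9344°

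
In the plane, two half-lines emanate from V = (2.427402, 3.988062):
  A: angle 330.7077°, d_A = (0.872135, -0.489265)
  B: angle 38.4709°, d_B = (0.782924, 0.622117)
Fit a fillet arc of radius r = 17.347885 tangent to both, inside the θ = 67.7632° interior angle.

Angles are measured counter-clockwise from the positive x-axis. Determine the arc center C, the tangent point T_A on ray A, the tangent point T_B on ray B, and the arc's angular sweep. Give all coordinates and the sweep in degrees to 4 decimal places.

bisector direction at 4.5893° = (0.996794,0.080013)
center distance |VC| = r/sin(θ/2) = 17.347885/sin(33.8816°) = 31.118481
C = V + |VC|·bis = (33.4461,6.4779)
T_A = V + ((C−V)·d_A)·d_A = V + 25.8343·d_A = (24.9584,-8.6518)
T_B = V + ((C−V)·d_B)·d_B = V + 25.8343·d_B = (22.6537,20.0600)
sweep = 180° − θ = 112.2368°

center=(33.4461,6.4779) T_A=(24.9584,-8.6518) T_B=(22.6537,20.0600) sweep=112.2368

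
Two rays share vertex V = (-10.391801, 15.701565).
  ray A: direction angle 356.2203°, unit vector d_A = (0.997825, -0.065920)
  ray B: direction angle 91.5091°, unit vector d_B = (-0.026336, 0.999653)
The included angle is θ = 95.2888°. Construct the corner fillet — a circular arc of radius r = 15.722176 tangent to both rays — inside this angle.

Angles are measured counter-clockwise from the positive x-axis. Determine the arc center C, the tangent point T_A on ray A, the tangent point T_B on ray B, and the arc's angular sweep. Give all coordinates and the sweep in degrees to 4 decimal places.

center=(4.9474,30.4446) T_A=(3.9110,14.7567) T_B=(-10.7693,30.0306) sweep=84.7112

bisector direction at 43.8647° = (0.720978,0.692958)
center distance |VC| = r/sin(θ/2) = 15.722176/sin(47.6444°) = 21.275577
C = V + |VC|·bis = (4.9474,30.4446)
T_A = V + ((C−V)·d_A)·d_A = V + 14.3340·d_A = (3.9110,14.7567)
T_B = V + ((C−V)·d_B)·d_B = V + 14.3340·d_B = (-10.7693,30.0306)
sweep = 180° − θ = 84.7112°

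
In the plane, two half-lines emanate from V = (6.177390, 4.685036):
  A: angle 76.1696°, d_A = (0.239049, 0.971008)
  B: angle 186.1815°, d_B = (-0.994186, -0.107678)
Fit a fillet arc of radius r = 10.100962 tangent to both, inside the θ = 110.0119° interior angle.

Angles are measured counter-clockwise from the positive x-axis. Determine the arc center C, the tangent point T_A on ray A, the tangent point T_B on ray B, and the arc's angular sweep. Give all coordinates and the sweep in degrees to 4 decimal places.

bisector direction at 131.1755° = (-0.658368,0.752696)
center distance |VC| = r/sin(θ/2) = 10.100962/sin(55.0059°) = 12.330101
C = V + |VC|·bis = (-1.9404,13.9659)
T_A = V + ((C−V)·d_A)·d_A = V + 7.0712·d_A = (7.8678,11.5512)
T_B = V + ((C−V)·d_B)·d_B = V + 7.0712·d_B = (-0.8527,3.9236)
sweep = 180° − θ = 69.9881°

center=(-1.9404,13.9659) T_A=(7.8678,11.5512) T_B=(-0.8527,3.9236) sweep=69.9881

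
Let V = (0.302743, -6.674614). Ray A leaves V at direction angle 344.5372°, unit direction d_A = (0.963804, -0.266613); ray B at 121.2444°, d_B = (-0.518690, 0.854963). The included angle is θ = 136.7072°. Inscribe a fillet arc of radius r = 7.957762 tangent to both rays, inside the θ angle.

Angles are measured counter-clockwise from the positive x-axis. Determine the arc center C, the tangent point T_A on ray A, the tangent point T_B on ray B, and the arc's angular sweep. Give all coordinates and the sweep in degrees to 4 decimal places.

bisector direction at 52.8908° = (0.603336,0.797487)
center distance |VC| = r/sin(θ/2) = 7.957762/sin(68.3536°) = 8.561538
C = V + |VC|·bis = (5.4682,0.1531)
T_A = V + ((C−V)·d_A)·d_A = V + 3.1582·d_A = (3.3466,-7.5166)
T_B = V + ((C−V)·d_B)·d_B = V + 3.1582·d_B = (-1.3354,-3.9745)
sweep = 180° − θ = 43.2928°

center=(5.4682,0.1531) T_A=(3.3466,-7.5166) T_B=(-1.3354,-3.9745) sweep=43.2928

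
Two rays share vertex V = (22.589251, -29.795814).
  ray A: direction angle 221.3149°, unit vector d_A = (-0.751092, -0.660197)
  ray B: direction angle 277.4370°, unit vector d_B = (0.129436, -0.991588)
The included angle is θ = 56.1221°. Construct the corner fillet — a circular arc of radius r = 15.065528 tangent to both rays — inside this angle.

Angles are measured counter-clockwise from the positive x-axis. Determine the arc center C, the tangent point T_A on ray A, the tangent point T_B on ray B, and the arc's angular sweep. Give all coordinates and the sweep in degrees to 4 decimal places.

center=(11.3085,-59.7695) T_A=(1.3623,-48.4539) T_B=(26.2473,-57.8195) sweep=123.8779

bisector direction at 249.3760° = (-0.352235,-0.935912)
center distance |VC| = r/sin(θ/2) = 15.065528/sin(28.0611°) = 32.026234
C = V + |VC|·bis = (11.3085,-59.7695)
T_A = V + ((C−V)·d_A)·d_A = V + 28.2614·d_A = (1.3623,-48.4539)
T_B = V + ((C−V)·d_B)·d_B = V + 28.2614·d_B = (26.2473,-57.8195)
sweep = 180° − θ = 123.8779°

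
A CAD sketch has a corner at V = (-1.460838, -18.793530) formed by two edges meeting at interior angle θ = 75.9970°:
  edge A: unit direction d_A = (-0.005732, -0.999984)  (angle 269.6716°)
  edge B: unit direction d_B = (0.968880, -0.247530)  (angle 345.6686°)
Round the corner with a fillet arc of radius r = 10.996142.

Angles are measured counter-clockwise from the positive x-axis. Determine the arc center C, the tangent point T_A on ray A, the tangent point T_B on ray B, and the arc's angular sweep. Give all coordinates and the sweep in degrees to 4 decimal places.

center=(9.4544,-32.9315) T_A=(-1.5415,-32.8685) T_B=(12.1763,-22.2776) sweep=104.0030

bisector direction at 307.6701° = (0.611114,-0.791543)
center distance |VC| = r/sin(θ/2) = 10.996142/sin(37.9985°) = 17.861294
C = V + |VC|·bis = (9.4544,-32.9315)
T_A = V + ((C−V)·d_A)·d_A = V + 14.0752·d_A = (-1.5415,-32.8685)
T_B = V + ((C−V)·d_B)·d_B = V + 14.0752·d_B = (12.1763,-22.2776)
sweep = 180° − θ = 104.0030°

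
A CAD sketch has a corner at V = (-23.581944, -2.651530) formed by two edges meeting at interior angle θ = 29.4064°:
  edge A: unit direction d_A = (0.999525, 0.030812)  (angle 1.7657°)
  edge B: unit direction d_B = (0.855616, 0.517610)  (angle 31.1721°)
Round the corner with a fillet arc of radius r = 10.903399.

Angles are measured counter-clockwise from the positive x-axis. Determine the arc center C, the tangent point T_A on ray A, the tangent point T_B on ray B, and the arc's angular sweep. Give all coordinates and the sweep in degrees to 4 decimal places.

center=(17.6142,9.5270) T_A=(17.9502,-1.3712) T_B=(11.9705,18.8561) sweep=150.5936

bisector direction at 16.4689° = (0.958974,0.283495)
center distance |VC| = r/sin(θ/2) = 10.903399/sin(14.7032°) = 42.958569
C = V + |VC|·bis = (17.6142,9.5270)
T_A = V + ((C−V)·d_A)·d_A = V + 41.5518·d_A = (17.9502,-1.3712)
T_B = V + ((C−V)·d_B)·d_B = V + 41.5518·d_B = (11.9705,18.8561)
sweep = 180° − θ = 150.5936°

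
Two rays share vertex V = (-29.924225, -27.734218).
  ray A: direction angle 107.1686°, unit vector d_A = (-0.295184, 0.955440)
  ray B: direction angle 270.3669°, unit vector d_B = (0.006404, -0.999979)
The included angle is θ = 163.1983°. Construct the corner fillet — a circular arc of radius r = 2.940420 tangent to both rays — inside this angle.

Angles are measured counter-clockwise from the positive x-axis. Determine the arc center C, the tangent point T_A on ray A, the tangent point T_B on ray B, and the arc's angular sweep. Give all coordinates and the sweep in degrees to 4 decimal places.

center=(-32.8618,-28.1873) T_A=(-30.0524,-27.3193) T_B=(-29.9214,-28.1685) sweep=16.8017

bisector direction at 188.7678° = (-0.988314,-0.152430)
center distance |VC| = r/sin(θ/2) = 2.940420/sin(81.5991°) = 2.972312
C = V + |VC|·bis = (-32.8618,-28.1873)
T_A = V + ((C−V)·d_A)·d_A = V + 0.4342·d_A = (-30.0524,-27.3193)
T_B = V + ((C−V)·d_B)·d_B = V + 0.4342·d_B = (-29.9214,-28.1685)
sweep = 180° − θ = 16.8017°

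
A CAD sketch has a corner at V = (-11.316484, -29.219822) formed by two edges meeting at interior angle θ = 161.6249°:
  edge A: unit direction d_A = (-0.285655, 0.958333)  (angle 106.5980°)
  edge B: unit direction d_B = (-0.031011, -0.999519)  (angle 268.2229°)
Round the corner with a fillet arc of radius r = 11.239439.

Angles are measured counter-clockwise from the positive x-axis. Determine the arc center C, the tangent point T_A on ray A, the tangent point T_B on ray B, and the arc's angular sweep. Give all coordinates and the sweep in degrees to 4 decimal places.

bisector direction at 187.4104° = (-0.991648,-0.128976)
center distance |VC| = r/sin(θ/2) = 11.239439/sin(80.8124°) = 11.385504
C = V + |VC|·bis = (-22.6069,-30.6883)
T_A = V + ((C−V)·d_A)·d_A = V + 1.8179·d_A = (-11.8358,-27.4777)
T_B = V + ((C−V)·d_B)·d_B = V + 1.8179·d_B = (-11.3729,-31.0368)
sweep = 180° − θ = 18.3751°

center=(-22.6069,-30.6883) T_A=(-11.8358,-27.4777) T_B=(-11.3729,-31.0368) sweep=18.3751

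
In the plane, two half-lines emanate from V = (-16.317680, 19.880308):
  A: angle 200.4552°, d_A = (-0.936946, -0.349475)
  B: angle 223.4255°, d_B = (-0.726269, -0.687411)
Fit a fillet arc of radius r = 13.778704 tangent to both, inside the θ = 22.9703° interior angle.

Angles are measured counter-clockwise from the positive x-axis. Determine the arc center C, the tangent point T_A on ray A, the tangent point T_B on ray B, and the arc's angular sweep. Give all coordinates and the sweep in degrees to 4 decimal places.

center=(-75.0408,-16.7290) T_A=(-79.8561,-3.8191) T_B=(-65.5692,-26.7361) sweep=157.0297

bisector direction at 211.9403° = (-0.848599,-0.529036)
center distance |VC| = r/sin(θ/2) = 13.778704/sin(11.4852°) = 69.200094
C = V + |VC|·bis = (-75.0408,-16.7290)
T_A = V + ((C−V)·d_A)·d_A = V + 67.8145·d_A = (-79.8561,-3.8191)
T_B = V + ((C−V)·d_B)·d_B = V + 67.8145·d_B = (-65.5692,-26.7361)
sweep = 180° − θ = 157.0297°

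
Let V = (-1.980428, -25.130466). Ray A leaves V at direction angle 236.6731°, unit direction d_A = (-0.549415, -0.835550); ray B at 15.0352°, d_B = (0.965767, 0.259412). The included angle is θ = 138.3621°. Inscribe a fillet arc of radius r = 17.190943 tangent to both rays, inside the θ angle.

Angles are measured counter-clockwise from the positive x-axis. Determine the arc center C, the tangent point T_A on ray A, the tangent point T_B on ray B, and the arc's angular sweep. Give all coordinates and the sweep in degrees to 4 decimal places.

bisector direction at 305.8542° = (0.585724,-0.810511)
center distance |VC| = r/sin(θ/2) = 17.190943/sin(69.1810°) = 18.391776
C = V + |VC|·bis = (8.7921,-40.0372)
T_A = V + ((C−V)·d_A)·d_A = V + 6.5367·d_A = (-5.5718,-30.5922)
T_B = V + ((C−V)·d_B)·d_B = V + 6.5367·d_B = (4.3325,-23.4348)
sweep = 180° − θ = 41.6379°

center=(8.7921,-40.0372) T_A=(-5.5718,-30.5922) T_B=(4.3325,-23.4348) sweep=41.6379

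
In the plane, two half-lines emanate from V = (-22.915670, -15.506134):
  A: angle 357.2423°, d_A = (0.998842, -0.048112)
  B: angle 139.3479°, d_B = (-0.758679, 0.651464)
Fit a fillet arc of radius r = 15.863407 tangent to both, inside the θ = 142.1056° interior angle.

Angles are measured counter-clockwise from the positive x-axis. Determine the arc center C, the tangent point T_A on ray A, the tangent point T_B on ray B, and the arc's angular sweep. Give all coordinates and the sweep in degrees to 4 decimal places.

bisector direction at 68.2951° = (0.369826,0.929101)
center distance |VC| = r/sin(θ/2) = 15.863407/sin(71.0528°) = 16.772152
C = V + |VC|·bis = (-16.7129,0.0769)
T_A = V + ((C−V)·d_A)·d_A = V + 5.4459·d_A = (-17.4761,-15.7681)
T_B = V + ((C−V)·d_B)·d_B = V + 5.4459·d_B = (-27.0473,-11.9583)
sweep = 180° − θ = 37.8944°

center=(-16.7129,0.0769) T_A=(-17.4761,-15.7681) T_B=(-27.0473,-11.9583) sweep=37.8944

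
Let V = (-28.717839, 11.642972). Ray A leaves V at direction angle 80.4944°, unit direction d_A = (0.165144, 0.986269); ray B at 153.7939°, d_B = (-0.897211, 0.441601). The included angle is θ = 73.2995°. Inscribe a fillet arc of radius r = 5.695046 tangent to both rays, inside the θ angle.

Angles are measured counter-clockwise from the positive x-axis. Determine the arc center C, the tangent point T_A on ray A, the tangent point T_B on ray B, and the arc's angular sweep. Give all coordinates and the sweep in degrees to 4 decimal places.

center=(-33.0706,20.1329) T_A=(-27.4537,19.1924) T_B=(-35.5855,15.0232) sweep=106.7005

bisector direction at 117.1441° = (-0.456231,0.889862)
center distance |VC| = r/sin(θ/2) = 5.695046/sin(36.6497°) = 9.540691
C = V + |VC|·bis = (-33.0706,20.1329)
T_A = V + ((C−V)·d_A)·d_A = V + 7.6545·d_A = (-27.4537,19.1924)
T_B = V + ((C−V)·d_B)·d_B = V + 7.6545·d_B = (-35.5855,15.0232)
sweep = 180° − θ = 106.7005°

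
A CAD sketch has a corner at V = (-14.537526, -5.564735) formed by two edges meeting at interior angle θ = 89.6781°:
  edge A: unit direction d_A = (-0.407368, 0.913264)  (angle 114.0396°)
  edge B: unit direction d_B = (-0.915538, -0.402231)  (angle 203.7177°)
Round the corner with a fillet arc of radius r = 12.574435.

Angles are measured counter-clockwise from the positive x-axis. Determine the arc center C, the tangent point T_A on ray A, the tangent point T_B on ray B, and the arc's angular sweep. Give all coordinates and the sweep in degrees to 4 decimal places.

bisector direction at 158.8786° = (-0.932819,0.360344)
center distance |VC| = r/sin(θ/2) = 12.574435/sin(44.8391°) = 17.833102
C = V + |VC|·bis = (-31.1726,0.8613)
T_A = V + ((C−V)·d_A)·d_A = V + 12.6453·d_A = (-19.6888,5.9837)
T_B = V + ((C−V)·d_B)·d_B = V + 12.6453·d_B = (-26.1148,-10.6511)
sweep = 180° − θ = 90.3219°

center=(-31.1726,0.8613) T_A=(-19.6888,5.9837) T_B=(-26.1148,-10.6511) sweep=90.3219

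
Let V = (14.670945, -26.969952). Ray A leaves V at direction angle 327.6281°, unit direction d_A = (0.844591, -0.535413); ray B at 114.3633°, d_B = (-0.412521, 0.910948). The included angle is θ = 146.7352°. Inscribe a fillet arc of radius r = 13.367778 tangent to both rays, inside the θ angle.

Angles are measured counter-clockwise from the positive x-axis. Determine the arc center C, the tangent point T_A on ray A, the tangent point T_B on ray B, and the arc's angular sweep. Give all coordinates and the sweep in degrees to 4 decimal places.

center=(25.2010,-17.8177) T_A=(18.0437,-29.1080) T_B=(13.0236,-23.3322) sweep=33.2648

bisector direction at 40.9957° = (0.754759,0.656002)
center distance |VC| = r/sin(θ/2) = 13.367778/sin(73.3676°) = 13.951496
C = V + |VC|·bis = (25.2010,-17.8177)
T_A = V + ((C−V)·d_A)·d_A = V + 3.9933·d_A = (18.0437,-29.1080)
T_B = V + ((C−V)·d_B)·d_B = V + 3.9933·d_B = (13.0236,-23.3322)
sweep = 180° − θ = 33.2648°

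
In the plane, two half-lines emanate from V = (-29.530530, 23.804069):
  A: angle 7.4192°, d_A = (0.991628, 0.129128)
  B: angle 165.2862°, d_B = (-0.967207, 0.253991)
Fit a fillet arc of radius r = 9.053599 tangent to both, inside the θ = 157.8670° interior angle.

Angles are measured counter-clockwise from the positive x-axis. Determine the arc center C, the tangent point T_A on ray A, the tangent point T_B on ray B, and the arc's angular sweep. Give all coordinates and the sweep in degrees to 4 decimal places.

center=(-28.9437,33.0105) T_A=(-27.7746,24.0327) T_B=(-31.2432,24.2538) sweep=22.1330

bisector direction at 86.3527° = (0.063614,0.997975)
center distance |VC| = r/sin(θ/2) = 9.053599/sin(78.9335°) = 9.225140
C = V + |VC|·bis = (-28.9437,33.0105)
T_A = V + ((C−V)·d_A)·d_A = V + 1.7707·d_A = (-27.7746,24.0327)
T_B = V + ((C−V)·d_B)·d_B = V + 1.7707·d_B = (-31.2432,24.2538)
sweep = 180° − θ = 22.1330°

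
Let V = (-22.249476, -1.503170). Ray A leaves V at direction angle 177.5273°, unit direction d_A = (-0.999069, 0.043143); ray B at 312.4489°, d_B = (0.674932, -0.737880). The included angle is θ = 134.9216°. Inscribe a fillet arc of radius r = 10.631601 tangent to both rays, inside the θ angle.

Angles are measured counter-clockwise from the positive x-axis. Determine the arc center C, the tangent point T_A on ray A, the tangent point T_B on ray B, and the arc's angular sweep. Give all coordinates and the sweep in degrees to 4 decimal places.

center=(-27.1163,-11.9345) T_A=(-26.6576,-1.3128) T_B=(-19.2715,-4.7589) sweep=45.0784

bisector direction at 244.9881° = (-0.422806,-0.906220)
center distance |VC| = r/sin(θ/2) = 10.631601/sin(67.4608°) = 11.510827
C = V + |VC|·bis = (-27.1163,-11.9345)
T_A = V + ((C−V)·d_A)·d_A = V + 4.4123·d_A = (-26.6576,-1.3128)
T_B = V + ((C−V)·d_B)·d_B = V + 4.4123·d_B = (-19.2715,-4.7589)
sweep = 180° − θ = 45.0784°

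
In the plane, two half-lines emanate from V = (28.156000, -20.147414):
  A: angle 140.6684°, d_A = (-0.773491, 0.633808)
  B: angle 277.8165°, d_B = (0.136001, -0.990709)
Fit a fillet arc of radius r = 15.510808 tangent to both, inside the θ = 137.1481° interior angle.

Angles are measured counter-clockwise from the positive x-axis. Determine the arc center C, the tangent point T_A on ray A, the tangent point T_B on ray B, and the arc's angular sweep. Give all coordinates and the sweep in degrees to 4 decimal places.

bisector direction at 209.2424° = (-0.872560,-0.488506)
center distance |VC| = r/sin(θ/2) = 15.510808/sin(68.5740°) = 16.662334
C = V + |VC|·bis = (13.6171,-28.2871)
T_A = V + ((C−V)·d_A)·d_A = V + 6.0867·d_A = (23.4480,-16.2896)
T_B = V + ((C−V)·d_B)·d_B = V + 6.0867·d_B = (28.9838,-26.1776)
sweep = 180° − θ = 42.8519°

center=(13.6171,-28.2871) T_A=(23.4480,-16.2896) T_B=(28.9838,-26.1776) sweep=42.8519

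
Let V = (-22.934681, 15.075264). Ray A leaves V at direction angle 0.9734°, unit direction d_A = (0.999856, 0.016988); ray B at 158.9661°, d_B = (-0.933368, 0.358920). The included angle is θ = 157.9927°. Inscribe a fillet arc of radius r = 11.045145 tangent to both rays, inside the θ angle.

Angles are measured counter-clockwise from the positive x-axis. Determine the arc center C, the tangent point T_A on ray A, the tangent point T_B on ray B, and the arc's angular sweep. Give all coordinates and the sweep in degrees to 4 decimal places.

center=(-20.9749,26.1553) T_A=(-20.7873,15.1117) T_B=(-24.9393,15.8461) sweep=22.0073

bisector direction at 79.9698° = (0.174168,0.984716)
center distance |VC| = r/sin(θ/2) = 11.045145/sin(78.9964°) = 11.252013
C = V + |VC|·bis = (-20.9749,26.1553)
T_A = V + ((C−V)·d_A)·d_A = V + 2.1477·d_A = (-20.7873,15.1117)
T_B = V + ((C−V)·d_B)·d_B = V + 2.1477·d_B = (-24.9393,15.8461)
sweep = 180° − θ = 22.0073°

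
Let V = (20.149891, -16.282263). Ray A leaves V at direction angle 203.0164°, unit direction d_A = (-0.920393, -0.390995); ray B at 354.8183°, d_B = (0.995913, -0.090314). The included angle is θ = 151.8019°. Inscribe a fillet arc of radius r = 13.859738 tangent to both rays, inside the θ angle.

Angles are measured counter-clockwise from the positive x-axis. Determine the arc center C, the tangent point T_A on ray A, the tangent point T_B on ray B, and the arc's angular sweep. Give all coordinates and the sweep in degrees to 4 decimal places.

center=(22.3650,-30.3998) T_A=(16.9459,-17.6433) T_B=(23.6167,-16.5967) sweep=28.1981

bisector direction at 278.9173° = (0.155010,-0.987913)
center distance |VC| = r/sin(θ/2) = 13.859738/sin(75.9009°) = 14.290216
C = V + |VC|·bis = (22.3650,-30.3998)
T_A = V + ((C−V)·d_A)·d_A = V + 3.4811·d_A = (16.9459,-17.6433)
T_B = V + ((C−V)·d_B)·d_B = V + 3.4811·d_B = (23.6167,-16.5967)
sweep = 180° − θ = 28.1981°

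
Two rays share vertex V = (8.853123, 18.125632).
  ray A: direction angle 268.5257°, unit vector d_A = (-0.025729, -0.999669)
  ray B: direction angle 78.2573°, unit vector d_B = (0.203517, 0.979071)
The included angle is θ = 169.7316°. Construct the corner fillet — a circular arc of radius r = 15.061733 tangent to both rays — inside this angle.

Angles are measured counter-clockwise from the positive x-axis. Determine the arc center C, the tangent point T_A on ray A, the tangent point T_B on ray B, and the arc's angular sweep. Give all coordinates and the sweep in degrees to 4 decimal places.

center=(23.8751,16.3853) T_A=(8.8183,16.7728) T_B=(9.1285,19.4506) sweep=10.2684

bisector direction at 353.3915° = (0.993356,-0.115085)
center distance |VC| = r/sin(θ/2) = 15.061733/sin(84.8658°) = 15.122407
C = V + |VC|·bis = (23.8751,16.3853)
T_A = V + ((C−V)·d_A)·d_A = V + 1.3533·d_A = (8.8183,16.7728)
T_B = V + ((C−V)·d_B)·d_B = V + 1.3533·d_B = (9.1285,19.4506)
sweep = 180° − θ = 10.2684°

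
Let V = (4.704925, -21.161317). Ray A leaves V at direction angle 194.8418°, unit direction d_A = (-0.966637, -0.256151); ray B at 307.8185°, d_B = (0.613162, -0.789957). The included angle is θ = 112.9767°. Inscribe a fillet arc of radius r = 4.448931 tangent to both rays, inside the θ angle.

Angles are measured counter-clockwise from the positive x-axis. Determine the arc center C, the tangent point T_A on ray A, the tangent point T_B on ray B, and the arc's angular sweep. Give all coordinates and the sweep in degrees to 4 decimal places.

bisector direction at 251.3302° = (-0.320115,-0.947379)
center distance |VC| = r/sin(θ/2) = 4.448931/sin(56.4883°) = 5.335898
C = V + |VC|·bis = (2.9968,-26.2164)
T_A = V + ((C−V)·d_A)·d_A = V + 2.9460·d_A = (1.8572,-21.9159)
T_B = V + ((C−V)·d_B)·d_B = V + 2.9460·d_B = (6.5113,-23.4885)
sweep = 180° − θ = 67.0233°

center=(2.9968,-26.2164) T_A=(1.8572,-21.9159) T_B=(6.5113,-23.4885) sweep=67.0233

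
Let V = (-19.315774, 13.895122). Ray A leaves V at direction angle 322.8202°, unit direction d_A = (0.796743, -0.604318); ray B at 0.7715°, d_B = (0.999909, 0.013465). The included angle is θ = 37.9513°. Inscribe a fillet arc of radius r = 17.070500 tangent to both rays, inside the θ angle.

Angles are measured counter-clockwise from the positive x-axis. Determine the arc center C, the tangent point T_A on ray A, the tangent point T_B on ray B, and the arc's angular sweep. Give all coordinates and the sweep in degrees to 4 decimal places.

bisector direction at 341.7958° = (0.949949,-0.312404)
center distance |VC| = r/sin(θ/2) = 17.070500/sin(18.9757°) = 52.497754
C = V + |VC|·bis = (30.5544,-2.5054)
T_A = V + ((C−V)·d_A)·d_A = V + 49.6449·d_A = (20.2384,-16.1062)
T_B = V + ((C−V)·d_B)·d_B = V + 49.6449·d_B = (30.3246,14.5636)
sweep = 180° − θ = 142.0487°

center=(30.5544,-2.5054) T_A=(20.2384,-16.1062) T_B=(30.3246,14.5636) sweep=142.0487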